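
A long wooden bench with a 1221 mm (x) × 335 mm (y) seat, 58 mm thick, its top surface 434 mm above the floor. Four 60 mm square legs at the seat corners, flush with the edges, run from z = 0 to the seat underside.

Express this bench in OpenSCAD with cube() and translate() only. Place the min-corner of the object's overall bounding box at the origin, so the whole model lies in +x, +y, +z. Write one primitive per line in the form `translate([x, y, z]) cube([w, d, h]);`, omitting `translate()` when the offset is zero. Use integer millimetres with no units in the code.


translate([0, 0, 376]) cube([1221, 335, 58]);
cube([60, 60, 376]);
translate([0, 275, 0]) cube([60, 60, 376]);
translate([1161, 0, 0]) cube([60, 60, 376]);
translate([1161, 275, 0]) cube([60, 60, 376]);


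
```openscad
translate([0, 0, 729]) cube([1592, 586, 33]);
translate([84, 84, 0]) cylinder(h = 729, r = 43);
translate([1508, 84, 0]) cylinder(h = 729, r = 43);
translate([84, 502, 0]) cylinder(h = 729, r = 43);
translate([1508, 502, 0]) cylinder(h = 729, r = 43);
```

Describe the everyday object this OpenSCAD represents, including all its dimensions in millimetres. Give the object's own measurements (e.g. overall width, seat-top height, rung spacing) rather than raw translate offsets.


A rectangular dining table. The top is 1592×586×33 mm with its upper surface at z = 762 mm. It stands on four round legs of 86 mm diameter, each leg's bounding box inset 41 mm from the nearest pair of top edges, running from the floor to the underside of the top.


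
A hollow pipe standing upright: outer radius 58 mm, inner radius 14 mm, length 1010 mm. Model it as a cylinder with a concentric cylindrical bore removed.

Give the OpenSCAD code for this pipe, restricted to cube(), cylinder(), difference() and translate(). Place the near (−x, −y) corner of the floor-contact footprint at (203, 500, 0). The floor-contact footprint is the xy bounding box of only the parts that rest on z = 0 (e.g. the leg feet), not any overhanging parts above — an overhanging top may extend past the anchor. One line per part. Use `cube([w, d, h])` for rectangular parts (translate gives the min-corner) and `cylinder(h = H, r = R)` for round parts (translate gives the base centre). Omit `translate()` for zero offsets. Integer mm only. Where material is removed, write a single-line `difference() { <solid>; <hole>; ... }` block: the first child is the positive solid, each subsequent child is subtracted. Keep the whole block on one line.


difference() { translate([261, 558, 0]) cylinder(h = 1010, r = 58); translate([261, 558, 0]) cylinder(h = 1010, r = 14); }


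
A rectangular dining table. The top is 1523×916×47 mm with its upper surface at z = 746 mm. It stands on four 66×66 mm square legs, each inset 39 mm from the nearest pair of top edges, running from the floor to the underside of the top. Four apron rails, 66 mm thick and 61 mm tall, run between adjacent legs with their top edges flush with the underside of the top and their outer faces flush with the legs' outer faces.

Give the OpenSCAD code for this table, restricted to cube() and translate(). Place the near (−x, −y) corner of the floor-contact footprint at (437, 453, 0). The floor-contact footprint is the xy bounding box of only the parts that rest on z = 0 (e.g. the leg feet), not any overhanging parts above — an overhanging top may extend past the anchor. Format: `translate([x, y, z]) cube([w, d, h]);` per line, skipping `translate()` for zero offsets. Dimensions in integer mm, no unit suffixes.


// leg_h = 746 - 47 = 699
// apron z = 699 - 61 = 638
translate([398, 414, 699]) cube([1523, 916, 47]);
translate([437, 453, 0]) cube([66, 66, 699]);
translate([1816, 453, 0]) cube([66, 66, 699]);
translate([437, 1225, 0]) cube([66, 66, 699]);
translate([1816, 1225, 0]) cube([66, 66, 699]);
translate([503, 453, 638]) cube([1313, 66, 61]);
translate([503, 1225, 638]) cube([1313, 66, 61]);
translate([437, 519, 638]) cube([66, 706, 61]);
translate([1816, 519, 638]) cube([66, 706, 61]);


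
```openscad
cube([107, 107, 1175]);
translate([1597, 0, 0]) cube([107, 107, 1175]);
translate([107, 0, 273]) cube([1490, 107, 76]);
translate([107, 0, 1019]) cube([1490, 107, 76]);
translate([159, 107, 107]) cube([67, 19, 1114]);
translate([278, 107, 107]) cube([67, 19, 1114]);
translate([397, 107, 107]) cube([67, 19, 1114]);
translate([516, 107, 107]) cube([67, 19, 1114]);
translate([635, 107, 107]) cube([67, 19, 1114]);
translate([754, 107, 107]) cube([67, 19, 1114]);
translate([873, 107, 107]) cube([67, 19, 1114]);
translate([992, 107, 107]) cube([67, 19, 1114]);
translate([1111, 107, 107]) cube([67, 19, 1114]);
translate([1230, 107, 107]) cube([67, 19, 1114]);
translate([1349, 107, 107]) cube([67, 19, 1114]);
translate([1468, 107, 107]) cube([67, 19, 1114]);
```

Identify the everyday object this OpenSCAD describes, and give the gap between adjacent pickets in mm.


A fence section. The picket gap is 52 mm.

Two posts, two rails, 12 pickets — a fence section. Span 1490 mm holds 12 pickets of 67 mm with 13 equal gaps: ⌊(1490 − 12·67) / 13⌋ = 52 mm.


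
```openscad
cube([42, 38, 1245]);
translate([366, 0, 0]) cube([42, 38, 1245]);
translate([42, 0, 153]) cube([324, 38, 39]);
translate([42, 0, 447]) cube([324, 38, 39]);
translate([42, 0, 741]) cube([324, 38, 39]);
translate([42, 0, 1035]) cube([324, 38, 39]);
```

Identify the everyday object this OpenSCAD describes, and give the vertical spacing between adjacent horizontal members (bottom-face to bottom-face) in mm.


A ladder. The rung spacing is 294 mm.

Two tall 42×38 posts with 4 short bars between them — a ladder. Adjacent rungs sit at z = 153 and z = 447, so the spacing is 447 − 153 = 294 mm.


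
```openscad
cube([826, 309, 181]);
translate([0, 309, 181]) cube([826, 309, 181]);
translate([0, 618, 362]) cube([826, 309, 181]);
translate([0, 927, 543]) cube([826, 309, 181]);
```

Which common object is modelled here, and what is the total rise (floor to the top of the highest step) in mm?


A staircase. The total rise is 724 mm.

4 identical blocks, each offset up and back from the previous — a staircase. Each step is 181 mm tall and there are 4 of them, so the total rise is 4 × 181 = 724 mm.


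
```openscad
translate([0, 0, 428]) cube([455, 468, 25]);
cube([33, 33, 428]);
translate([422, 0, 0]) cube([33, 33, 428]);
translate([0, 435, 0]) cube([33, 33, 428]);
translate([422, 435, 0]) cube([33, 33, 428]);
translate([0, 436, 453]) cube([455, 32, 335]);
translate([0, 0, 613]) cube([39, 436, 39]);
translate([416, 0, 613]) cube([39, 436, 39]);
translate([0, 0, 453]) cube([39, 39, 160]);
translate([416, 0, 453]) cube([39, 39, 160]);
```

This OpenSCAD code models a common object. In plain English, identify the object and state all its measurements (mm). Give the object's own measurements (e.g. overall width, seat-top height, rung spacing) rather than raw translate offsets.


A chair. The seat is a 455×468×25 mm slab with its top at z = 453 mm, on four 33×33 mm corner legs (flush with the seat edges, standing on z = 0). A flat backrest 32 mm thick, 335 mm tall, spans the full seat width and rises from the seat top along its +y edge, rear face flush with the rear of the seat. Two armrests of 39×39 mm section run along each side from the seat's front edge to the front of the backrest, top faces 199 mm above the seat top and outer faces flush with the seat's x-edges; a 39×39 mm post under the front of each armrest stands on the seat at the front corner.


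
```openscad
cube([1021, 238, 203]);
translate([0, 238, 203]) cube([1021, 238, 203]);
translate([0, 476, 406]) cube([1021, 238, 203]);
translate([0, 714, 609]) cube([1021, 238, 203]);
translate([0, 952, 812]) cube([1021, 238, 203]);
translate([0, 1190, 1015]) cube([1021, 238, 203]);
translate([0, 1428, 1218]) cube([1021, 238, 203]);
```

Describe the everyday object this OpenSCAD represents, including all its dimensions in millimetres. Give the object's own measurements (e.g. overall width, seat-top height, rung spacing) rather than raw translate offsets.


A straight staircase of 7 solid steps. Each step is 1021 mm wide (x), 238 mm deep (y, the going) and 203 mm tall (the rise). The first step rests on the floor; each subsequent step sits one going further in +y and one rise higher in +z, directly behind and above the previous step with no overlap.


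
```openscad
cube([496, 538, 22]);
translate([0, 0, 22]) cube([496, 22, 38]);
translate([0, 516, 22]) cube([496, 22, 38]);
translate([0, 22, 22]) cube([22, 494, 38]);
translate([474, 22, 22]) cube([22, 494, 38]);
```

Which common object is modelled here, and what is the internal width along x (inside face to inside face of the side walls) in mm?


An open box. The internal width is 452 mm.

A 496×538 base slab with four walls standing on it — an open box. The base is 496 mm wide and the walls are 22 mm thick, so the internal width is 496 − 2 × 22 = 452 mm.


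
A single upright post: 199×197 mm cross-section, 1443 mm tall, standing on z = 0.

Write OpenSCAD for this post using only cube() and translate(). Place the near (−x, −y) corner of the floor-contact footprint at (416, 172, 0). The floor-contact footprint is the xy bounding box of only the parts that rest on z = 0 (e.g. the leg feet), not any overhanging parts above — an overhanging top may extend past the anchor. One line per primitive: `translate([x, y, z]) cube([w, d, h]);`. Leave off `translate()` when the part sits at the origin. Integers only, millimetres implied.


translate([416, 172, 0]) cube([199, 197, 1443]);


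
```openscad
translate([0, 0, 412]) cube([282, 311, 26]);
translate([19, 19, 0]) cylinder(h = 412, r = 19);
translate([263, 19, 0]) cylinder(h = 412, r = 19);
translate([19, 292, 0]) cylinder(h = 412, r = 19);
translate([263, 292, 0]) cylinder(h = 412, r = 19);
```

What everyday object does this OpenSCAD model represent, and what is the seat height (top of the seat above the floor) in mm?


A stool. The seat height is 438 mm.

A 282×311×26 slab at z = 412 on four corner cylinders — a stool. The seat top is 412 + 26 = 438 mm.


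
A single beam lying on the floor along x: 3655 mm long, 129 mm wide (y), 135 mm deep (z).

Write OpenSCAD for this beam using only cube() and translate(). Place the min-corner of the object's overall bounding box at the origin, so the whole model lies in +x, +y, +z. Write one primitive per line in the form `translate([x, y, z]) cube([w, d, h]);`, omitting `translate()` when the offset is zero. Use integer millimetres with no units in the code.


cube([3655, 129, 135]);


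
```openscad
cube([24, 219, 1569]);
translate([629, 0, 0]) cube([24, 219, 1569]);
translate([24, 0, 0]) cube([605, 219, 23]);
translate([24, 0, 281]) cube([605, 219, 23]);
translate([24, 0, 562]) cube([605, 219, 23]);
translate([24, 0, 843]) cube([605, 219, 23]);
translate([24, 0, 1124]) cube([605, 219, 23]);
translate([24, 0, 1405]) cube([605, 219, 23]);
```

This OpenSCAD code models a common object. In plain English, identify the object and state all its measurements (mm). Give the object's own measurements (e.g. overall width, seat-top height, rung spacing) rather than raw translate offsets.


An open bookshelf. Two side panels, each 24 mm thick, 219 mm deep and 1569 mm tall, stand 653 mm apart (outside-to-outside). Between them sit 6 shelves, each 23 mm thick and 219 mm deep, spanning the full gap between the sides. The bottom shelf rests on the floor (its underside at z = 0) and the clear gap between one shelf's top and the next shelf's underside is 258 mm.


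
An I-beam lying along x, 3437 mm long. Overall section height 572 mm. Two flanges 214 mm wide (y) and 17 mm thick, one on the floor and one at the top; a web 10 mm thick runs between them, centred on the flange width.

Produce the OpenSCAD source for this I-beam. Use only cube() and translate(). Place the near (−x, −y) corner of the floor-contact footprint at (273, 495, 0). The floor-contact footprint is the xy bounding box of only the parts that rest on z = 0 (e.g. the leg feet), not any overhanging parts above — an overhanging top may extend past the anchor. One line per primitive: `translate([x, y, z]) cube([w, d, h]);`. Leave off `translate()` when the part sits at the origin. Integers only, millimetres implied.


translate([273, 495, 0]) cube([3437, 214, 17]);
translate([273, 597, 17]) cube([3437, 10, 538]);
translate([273, 495, 555]) cube([3437, 214, 17]);


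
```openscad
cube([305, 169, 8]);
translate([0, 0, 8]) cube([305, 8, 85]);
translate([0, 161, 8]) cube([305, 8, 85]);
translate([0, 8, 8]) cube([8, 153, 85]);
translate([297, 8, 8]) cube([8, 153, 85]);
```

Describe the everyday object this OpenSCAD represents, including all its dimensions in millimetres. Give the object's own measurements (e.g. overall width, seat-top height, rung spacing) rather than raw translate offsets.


An open-topped rectangular box: outside dimensions 305×169×93 mm, with a uniform wall and base thickness of 8 mm. The base is a full 305×169 slab on the floor; four walls sit on top of the base. The front and back walls (the −y and +y sides) span the full width; the two side walls fit between them.


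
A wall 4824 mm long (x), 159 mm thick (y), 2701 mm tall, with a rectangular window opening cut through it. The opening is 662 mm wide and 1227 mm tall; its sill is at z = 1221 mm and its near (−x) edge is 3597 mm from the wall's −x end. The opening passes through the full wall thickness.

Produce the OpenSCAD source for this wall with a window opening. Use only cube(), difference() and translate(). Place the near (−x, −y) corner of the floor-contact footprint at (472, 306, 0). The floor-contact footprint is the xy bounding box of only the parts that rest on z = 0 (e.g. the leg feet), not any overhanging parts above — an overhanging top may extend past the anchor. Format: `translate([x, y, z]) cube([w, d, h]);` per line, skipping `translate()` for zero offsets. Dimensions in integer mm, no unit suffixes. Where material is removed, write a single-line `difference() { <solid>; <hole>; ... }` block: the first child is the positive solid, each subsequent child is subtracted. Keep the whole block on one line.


difference() { translate([472, 306, 0]) cube([4824, 159, 2701]); translate([4069, 306, 1221]) cube([662, 159, 1227]); }


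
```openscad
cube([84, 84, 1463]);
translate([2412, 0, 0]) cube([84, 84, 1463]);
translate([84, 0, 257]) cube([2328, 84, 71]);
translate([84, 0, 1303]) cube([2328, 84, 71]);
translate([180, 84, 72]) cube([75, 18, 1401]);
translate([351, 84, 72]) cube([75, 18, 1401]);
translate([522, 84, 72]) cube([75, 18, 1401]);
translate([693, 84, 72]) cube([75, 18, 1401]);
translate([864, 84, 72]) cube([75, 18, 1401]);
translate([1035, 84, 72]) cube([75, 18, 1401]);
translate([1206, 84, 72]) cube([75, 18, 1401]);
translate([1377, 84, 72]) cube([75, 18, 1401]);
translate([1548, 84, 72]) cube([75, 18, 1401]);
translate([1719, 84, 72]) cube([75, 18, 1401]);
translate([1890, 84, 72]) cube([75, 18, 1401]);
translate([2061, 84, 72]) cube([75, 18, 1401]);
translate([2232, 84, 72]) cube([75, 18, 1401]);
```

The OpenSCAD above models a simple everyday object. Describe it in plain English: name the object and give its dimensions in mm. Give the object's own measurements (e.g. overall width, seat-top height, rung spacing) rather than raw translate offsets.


A fence section. Two 84×84 mm posts, 1463 mm tall, stand on the floor with a clear span of 2328 mm between their inner faces. Two horizontal rails of 84×71 mm section span the gap between the posts with their undersides at z = 257 mm and z = 1303 mm, flush with the posts' −y face. 13 pickets, each 75 mm wide, 18 mm thick and 1401 mm tall, are fixed to the +y face of the rails with their bottoms at z = 72 mm, spaced across the span with a 96 mm gap after the −x post and between neighbouring pickets, with 105 mm left before the +x post.


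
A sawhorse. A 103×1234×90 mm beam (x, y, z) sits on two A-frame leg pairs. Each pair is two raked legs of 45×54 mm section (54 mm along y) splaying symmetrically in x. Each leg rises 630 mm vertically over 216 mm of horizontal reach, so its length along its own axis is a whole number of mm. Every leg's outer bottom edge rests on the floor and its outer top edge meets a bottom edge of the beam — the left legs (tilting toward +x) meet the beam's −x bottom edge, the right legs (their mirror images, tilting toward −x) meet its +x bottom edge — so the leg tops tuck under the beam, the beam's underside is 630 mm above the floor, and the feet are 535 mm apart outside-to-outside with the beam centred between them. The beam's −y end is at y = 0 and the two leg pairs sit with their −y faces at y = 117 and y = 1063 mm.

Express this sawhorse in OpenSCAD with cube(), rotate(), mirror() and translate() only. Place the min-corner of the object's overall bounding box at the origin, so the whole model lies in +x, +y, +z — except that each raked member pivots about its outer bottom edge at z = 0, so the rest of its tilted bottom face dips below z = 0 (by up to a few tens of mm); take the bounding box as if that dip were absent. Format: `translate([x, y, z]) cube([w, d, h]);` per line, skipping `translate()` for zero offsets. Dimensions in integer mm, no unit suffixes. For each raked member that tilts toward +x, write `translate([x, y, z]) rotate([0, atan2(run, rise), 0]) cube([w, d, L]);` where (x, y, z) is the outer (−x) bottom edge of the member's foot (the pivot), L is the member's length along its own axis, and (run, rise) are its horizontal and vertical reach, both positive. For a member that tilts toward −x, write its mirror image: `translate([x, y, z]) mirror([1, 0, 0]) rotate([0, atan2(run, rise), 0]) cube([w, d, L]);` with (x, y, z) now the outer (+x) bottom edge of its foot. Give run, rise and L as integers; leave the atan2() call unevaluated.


translate([216, 0, 630]) cube([103, 1234, 90]);
translate([0, 117, 0]) rotate([0, atan2(216, 630), 0]) cube([45, 54, 666]);
translate([535, 117, 0]) mirror([1, 0, 0]) rotate([0, atan2(216, 630), 0]) cube([45, 54, 666]);
translate([0, 1063, 0]) rotate([0, atan2(216, 630), 0]) cube([45, 54, 666]);
translate([535, 1063, 0]) mirror([1, 0, 0]) rotate([0, atan2(216, 630), 0]) cube([45, 54, 666]);


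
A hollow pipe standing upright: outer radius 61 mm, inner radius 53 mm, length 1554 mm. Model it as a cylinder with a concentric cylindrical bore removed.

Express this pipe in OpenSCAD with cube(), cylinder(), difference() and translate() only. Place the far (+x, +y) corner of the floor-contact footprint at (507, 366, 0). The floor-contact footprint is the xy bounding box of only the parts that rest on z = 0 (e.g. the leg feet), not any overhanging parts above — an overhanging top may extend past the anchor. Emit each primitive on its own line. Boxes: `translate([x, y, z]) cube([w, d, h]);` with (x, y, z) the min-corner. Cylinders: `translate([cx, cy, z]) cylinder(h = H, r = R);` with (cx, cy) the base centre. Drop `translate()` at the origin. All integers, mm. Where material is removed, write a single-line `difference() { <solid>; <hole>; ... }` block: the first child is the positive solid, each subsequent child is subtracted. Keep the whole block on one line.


difference() { translate([446, 305, 0]) cylinder(h = 1554, r = 61); translate([446, 305, 0]) cylinder(h = 1554, r = 53); }


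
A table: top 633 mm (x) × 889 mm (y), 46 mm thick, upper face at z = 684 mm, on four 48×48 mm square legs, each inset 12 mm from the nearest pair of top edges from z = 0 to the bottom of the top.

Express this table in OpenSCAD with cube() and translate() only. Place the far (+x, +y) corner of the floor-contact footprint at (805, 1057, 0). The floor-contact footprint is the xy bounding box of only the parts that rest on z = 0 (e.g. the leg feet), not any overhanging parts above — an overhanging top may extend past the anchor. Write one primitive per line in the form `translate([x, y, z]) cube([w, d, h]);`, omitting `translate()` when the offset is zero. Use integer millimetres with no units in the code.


// leg_h = 684 - 46 = 638
translate([184, 180, 638]) cube([633, 889, 46]);
translate([196, 192, 0]) cube([48, 48, 638]);
translate([757, 192, 0]) cube([48, 48, 638]);
translate([196, 1009, 0]) cube([48, 48, 638]);
translate([757, 1009, 0]) cube([48, 48, 638]);


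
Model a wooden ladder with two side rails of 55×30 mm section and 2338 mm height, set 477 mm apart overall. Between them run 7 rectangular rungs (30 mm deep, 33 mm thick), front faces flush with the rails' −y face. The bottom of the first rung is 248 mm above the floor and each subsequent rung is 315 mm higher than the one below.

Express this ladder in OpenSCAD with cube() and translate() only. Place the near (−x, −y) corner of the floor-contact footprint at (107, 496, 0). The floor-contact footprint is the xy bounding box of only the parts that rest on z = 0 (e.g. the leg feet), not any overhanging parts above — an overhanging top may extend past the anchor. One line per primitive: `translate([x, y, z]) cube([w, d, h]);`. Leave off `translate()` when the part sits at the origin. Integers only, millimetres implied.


// rung span = 477 - 2*55 = 367
// rung[k] z = 248 + k*315
translate([107, 496, 0]) cube([55, 30, 2338]);
translate([529, 496, 0]) cube([55, 30, 2338]);
translate([162, 496, 248]) cube([367, 30, 33]);
translate([162, 496, 563]) cube([367, 30, 33]);
translate([162, 496, 878]) cube([367, 30, 33]);
translate([162, 496, 1193]) cube([367, 30, 33]);
translate([162, 496, 1508]) cube([367, 30, 33]);
translate([162, 496, 1823]) cube([367, 30, 33]);
translate([162, 496, 2138]) cube([367, 30, 33]);


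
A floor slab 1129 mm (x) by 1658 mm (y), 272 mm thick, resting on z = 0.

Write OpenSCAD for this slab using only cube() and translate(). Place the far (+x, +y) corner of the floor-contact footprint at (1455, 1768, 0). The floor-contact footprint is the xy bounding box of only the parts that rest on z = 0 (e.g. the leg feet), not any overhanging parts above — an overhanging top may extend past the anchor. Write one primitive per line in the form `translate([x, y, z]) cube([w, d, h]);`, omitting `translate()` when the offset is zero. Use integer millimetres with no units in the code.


translate([326, 110, 0]) cube([1129, 1658, 272]);


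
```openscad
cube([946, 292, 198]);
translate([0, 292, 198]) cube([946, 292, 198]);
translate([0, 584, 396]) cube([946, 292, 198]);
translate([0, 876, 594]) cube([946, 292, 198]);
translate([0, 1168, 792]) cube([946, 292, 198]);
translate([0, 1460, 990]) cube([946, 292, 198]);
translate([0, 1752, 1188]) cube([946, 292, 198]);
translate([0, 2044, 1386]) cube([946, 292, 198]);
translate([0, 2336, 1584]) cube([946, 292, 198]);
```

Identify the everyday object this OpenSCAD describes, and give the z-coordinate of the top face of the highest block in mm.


A staircase. The total rise is 1782 mm.

9 identical blocks, each offset up and back from the previous — a staircase. Each step is 198 mm tall and there are 9 of them, so the total rise is 9 × 198 = 1782 mm.


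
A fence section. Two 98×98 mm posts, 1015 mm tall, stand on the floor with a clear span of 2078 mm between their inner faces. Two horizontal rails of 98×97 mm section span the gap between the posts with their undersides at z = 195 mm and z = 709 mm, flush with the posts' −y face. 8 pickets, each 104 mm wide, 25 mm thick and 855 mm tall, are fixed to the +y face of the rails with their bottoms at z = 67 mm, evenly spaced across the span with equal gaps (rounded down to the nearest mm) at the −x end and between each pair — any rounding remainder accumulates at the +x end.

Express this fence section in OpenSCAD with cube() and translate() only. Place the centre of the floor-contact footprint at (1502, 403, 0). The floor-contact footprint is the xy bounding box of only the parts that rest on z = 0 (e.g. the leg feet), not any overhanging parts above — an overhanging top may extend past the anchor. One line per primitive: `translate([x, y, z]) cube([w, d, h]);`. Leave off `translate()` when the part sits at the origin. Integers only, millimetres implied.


translate([365, 354, 0]) cube([98, 98, 1015]);
translate([2541, 354, 0]) cube([98, 98, 1015]);
translate([463, 354, 195]) cube([2078, 98, 97]);
translate([463, 354, 709]) cube([2078, 98, 97]);
translate([601, 452, 67]) cube([104, 25, 855]);
translate([843, 452, 67]) cube([104, 25, 855]);
translate([1085, 452, 67]) cube([104, 25, 855]);
translate([1327, 452, 67]) cube([104, 25, 855]);
translate([1569, 452, 67]) cube([104, 25, 855]);
translate([1811, 452, 67]) cube([104, 25, 855]);
translate([2053, 452, 67]) cube([104, 25, 855]);
translate([2295, 452, 67]) cube([104, 25, 855]);


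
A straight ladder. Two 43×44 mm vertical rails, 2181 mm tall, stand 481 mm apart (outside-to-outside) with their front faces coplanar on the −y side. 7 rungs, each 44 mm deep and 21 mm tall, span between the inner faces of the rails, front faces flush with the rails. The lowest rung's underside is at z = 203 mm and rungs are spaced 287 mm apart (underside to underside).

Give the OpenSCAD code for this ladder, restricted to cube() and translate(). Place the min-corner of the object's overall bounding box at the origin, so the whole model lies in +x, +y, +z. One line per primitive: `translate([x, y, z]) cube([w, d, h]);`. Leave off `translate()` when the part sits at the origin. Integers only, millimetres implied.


cube([43, 44, 2181]);
translate([438, 0, 0]) cube([43, 44, 2181]);
translate([43, 0, 203]) cube([395, 44, 21]);
translate([43, 0, 490]) cube([395, 44, 21]);
translate([43, 0, 777]) cube([395, 44, 21]);
translate([43, 0, 1064]) cube([395, 44, 21]);
translate([43, 0, 1351]) cube([395, 44, 21]);
translate([43, 0, 1638]) cube([395, 44, 21]);
translate([43, 0, 1925]) cube([395, 44, 21]);


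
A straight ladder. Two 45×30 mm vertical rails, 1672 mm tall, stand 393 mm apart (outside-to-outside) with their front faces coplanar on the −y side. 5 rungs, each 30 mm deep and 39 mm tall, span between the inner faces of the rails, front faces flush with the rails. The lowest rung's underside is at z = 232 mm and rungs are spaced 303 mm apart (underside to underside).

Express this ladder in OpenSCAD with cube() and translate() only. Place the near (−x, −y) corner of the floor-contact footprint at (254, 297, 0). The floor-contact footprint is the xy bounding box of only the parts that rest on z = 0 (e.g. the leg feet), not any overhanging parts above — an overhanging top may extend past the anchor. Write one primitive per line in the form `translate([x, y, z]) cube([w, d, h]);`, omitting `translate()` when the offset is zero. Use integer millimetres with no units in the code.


// rung span = 393 - 2*45 = 303
// rung[k] z = 232 + k*303
translate([254, 297, 0]) cube([45, 30, 1672]);
translate([602, 297, 0]) cube([45, 30, 1672]);
translate([299, 297, 232]) cube([303, 30, 39]);
translate([299, 297, 535]) cube([303, 30, 39]);
translate([299, 297, 838]) cube([303, 30, 39]);
translate([299, 297, 1141]) cube([303, 30, 39]);
translate([299, 297, 1444]) cube([303, 30, 39]);


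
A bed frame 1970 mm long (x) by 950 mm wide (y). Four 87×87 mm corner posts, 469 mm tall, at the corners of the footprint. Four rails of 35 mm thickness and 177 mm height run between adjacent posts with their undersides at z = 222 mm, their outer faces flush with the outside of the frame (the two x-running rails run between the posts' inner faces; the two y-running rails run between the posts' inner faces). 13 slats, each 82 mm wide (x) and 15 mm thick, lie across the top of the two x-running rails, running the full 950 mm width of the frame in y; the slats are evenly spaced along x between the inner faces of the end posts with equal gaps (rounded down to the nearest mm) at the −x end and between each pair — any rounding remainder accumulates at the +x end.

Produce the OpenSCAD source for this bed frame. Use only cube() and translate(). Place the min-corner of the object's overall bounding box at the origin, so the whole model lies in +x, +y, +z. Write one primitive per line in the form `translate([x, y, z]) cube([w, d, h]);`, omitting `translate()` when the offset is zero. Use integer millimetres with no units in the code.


cube([87, 87, 469]);
translate([0, 863, 0]) cube([87, 87, 469]);
translate([1883, 0, 0]) cube([87, 87, 469]);
translate([1883, 863, 0]) cube([87, 87, 469]);
translate([87, 0, 222]) cube([1796, 35, 177]);
translate([87, 915, 222]) cube([1796, 35, 177]);
translate([0, 87, 222]) cube([35, 776, 177]);
translate([1935, 87, 222]) cube([35, 776, 177]);
translate([139, 0, 399]) cube([82, 950, 15]);
translate([273, 0, 399]) cube([82, 950, 15]);
translate([407, 0, 399]) cube([82, 950, 15]);
translate([541, 0, 399]) cube([82, 950, 15]);
translate([675, 0, 399]) cube([82, 950, 15]);
translate([809, 0, 399]) cube([82, 950, 15]);
translate([943, 0, 399]) cube([82, 950, 15]);
translate([1077, 0, 399]) cube([82, 950, 15]);
translate([1211, 0, 399]) cube([82, 950, 15]);
translate([1345, 0, 399]) cube([82, 950, 15]);
translate([1479, 0, 399]) cube([82, 950, 15]);
translate([1613, 0, 399]) cube([82, 950, 15]);
translate([1747, 0, 399]) cube([82, 950, 15]);


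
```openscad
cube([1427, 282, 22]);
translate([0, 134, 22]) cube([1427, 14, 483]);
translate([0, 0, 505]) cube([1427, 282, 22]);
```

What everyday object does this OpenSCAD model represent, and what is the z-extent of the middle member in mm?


An I-beam. The web height is 483 mm.

Two wide flanges with a thin centred web — an I-beam. Overall 527 mm minus two 22 mm flanges gives a web of 527 − 2·22 = 483 mm.


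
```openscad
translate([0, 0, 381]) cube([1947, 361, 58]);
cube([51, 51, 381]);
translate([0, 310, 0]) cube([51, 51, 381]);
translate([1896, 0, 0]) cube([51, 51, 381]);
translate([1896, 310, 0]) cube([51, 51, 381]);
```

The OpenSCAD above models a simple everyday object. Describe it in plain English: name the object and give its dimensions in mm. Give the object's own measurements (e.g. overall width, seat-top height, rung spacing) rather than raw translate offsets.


A long wooden bench with a 1947 mm (x) × 361 mm (y) seat, 58 mm thick, its top surface 439 mm above the floor. Four 51 mm square legs at the seat corners, flush with the edges, run from z = 0 to the seat underside.


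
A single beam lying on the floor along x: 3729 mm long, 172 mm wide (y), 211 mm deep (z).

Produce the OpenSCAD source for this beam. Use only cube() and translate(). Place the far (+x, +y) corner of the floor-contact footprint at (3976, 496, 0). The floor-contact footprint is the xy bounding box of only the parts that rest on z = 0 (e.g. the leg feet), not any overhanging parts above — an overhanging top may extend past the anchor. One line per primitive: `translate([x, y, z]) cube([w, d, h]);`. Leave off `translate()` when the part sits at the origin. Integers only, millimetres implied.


translate([247, 324, 0]) cube([3729, 172, 211]);


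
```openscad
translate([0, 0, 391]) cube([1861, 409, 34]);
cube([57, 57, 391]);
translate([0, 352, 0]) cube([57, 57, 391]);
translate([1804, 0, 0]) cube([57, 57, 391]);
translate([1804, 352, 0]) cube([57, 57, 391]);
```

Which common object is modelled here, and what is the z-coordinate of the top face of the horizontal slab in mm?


A bench. The seat-top height is 425 mm.

A long slab on four corner posts — a bench. The slab sits at z = 391 with thickness 34, so the top is 391 + 34 = 425 mm.


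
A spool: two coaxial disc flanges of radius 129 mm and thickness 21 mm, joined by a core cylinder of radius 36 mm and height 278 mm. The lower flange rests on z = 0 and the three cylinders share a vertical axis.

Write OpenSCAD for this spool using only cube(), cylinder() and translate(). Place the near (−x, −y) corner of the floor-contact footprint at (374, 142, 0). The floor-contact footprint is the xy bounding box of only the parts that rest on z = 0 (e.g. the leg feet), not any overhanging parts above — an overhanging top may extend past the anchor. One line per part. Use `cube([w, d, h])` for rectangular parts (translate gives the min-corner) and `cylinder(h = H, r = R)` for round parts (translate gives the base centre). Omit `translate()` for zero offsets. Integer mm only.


translate([503, 271, 0]) cylinder(h = 21, r = 129);
translate([503, 271, 21]) cylinder(h = 278, r = 36);
translate([503, 271, 299]) cylinder(h = 21, r = 129);


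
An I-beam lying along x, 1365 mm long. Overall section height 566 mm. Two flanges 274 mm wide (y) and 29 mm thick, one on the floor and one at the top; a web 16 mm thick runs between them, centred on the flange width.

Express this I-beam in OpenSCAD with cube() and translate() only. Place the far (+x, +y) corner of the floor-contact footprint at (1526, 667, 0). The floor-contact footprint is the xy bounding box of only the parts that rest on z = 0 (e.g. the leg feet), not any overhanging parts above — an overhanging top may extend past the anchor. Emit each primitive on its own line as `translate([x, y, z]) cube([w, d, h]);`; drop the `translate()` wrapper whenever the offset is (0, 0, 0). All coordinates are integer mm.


translate([161, 393, 0]) cube([1365, 274, 29]);
translate([161, 522, 29]) cube([1365, 16, 508]);
translate([161, 393, 537]) cube([1365, 274, 29]);


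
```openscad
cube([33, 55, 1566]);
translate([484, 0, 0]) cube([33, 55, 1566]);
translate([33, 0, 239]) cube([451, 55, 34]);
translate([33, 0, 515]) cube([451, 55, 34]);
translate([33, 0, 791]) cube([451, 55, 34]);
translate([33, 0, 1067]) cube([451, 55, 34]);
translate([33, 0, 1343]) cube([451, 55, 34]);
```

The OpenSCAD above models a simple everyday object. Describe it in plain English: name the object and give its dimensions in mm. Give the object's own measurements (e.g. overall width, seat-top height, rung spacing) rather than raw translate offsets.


A straight ladder. Two 33×55 mm vertical rails, 1566 mm tall, stand 517 mm apart (outside-to-outside) with their front faces coplanar on the −y side. 5 rungs, each 55 mm deep and 34 mm tall, span between the inner faces of the rails, front faces flush with the rails. The lowest rung's underside is at z = 239 mm and rungs are spaced 276 mm apart (underside to underside).


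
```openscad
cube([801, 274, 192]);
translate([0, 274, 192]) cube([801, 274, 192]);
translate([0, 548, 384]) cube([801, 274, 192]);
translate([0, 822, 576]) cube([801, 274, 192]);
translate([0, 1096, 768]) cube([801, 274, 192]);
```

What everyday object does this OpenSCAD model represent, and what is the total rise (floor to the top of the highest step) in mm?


A staircase. The total rise is 960 mm.

5 identical blocks, each offset up and back from the previous — a staircase. Each step is 192 mm tall and there are 5 of them, so the total rise is 5 × 192 = 960 mm.


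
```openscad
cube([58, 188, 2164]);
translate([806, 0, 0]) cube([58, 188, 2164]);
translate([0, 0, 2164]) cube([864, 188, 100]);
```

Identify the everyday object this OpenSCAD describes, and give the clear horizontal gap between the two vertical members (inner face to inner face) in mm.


A door frame. The clear opening width is 748 mm.

Two 2164 mm tall posts with a header on top — a door frame. The left jamb is 58 mm wide at x = 0; the right jamb starts at x = 806. The clear opening is 806 − 58 = 748 mm.


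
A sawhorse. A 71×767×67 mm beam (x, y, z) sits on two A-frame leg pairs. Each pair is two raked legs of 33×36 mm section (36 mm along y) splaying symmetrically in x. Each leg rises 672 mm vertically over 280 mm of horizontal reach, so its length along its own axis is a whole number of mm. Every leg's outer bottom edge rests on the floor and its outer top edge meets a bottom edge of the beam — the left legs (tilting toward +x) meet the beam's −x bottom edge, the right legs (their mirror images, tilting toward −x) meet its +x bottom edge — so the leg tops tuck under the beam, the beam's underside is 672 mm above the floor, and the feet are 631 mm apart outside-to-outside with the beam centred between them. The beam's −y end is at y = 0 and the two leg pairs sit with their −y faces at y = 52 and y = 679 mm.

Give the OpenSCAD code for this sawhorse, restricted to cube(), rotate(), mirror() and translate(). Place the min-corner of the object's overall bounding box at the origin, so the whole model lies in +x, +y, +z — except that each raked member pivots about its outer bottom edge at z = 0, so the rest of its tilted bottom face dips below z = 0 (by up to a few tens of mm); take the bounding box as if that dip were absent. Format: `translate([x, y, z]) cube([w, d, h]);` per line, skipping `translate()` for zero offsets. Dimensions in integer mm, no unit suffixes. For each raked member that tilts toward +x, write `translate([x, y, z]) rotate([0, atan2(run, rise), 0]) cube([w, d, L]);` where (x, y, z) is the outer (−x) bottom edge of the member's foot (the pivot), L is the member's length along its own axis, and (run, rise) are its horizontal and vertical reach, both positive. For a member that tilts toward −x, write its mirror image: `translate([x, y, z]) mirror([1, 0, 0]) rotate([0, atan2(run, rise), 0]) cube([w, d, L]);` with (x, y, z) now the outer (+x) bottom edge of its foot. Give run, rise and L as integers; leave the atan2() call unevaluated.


// leg length = √(280² + 672²) = 728
// right-leg outer foot x = 2·280 + 71 = 631
// beam min-corner = (280, 0, 672)
translate([280, 0, 672]) cube([71, 767, 67]);
translate([0, 52, 0]) rotate([0, atan2(280, 672), 0]) cube([33, 36, 728]);
translate([631, 52, 0]) mirror([1, 0, 0]) rotate([0, atan2(280, 672), 0]) cube([33, 36, 728]);
translate([0, 679, 0]) rotate([0, atan2(280, 672), 0]) cube([33, 36, 728]);
translate([631, 679, 0]) mirror([1, 0, 0]) rotate([0, atan2(280, 672), 0]) cube([33, 36, 728]);


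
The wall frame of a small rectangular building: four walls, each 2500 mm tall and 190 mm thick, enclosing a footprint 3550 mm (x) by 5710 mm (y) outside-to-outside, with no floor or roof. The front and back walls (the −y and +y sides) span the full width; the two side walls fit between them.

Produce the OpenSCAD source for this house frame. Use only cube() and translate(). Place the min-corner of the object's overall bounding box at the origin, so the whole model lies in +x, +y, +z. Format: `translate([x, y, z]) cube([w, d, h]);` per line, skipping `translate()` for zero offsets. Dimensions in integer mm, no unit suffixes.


cube([3550, 190, 2500]);
translate([0, 5520, 0]) cube([3550, 190, 2500]);
translate([0, 190, 0]) cube([190, 5330, 2500]);
translate([3360, 190, 0]) cube([190, 5330, 2500]);


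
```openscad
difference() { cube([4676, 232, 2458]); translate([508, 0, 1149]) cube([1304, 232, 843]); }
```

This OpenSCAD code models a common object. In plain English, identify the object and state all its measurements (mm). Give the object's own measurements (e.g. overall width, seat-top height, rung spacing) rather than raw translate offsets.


A wall 4676 mm long (x), 232 mm thick (y), 2458 mm tall, with a rectangular window opening cut through it. The opening is 1304 mm wide and 843 mm tall; its sill is at z = 1149 mm and its near (−x) edge is 508 mm from the wall's −x end. The opening passes through the full wall thickness.


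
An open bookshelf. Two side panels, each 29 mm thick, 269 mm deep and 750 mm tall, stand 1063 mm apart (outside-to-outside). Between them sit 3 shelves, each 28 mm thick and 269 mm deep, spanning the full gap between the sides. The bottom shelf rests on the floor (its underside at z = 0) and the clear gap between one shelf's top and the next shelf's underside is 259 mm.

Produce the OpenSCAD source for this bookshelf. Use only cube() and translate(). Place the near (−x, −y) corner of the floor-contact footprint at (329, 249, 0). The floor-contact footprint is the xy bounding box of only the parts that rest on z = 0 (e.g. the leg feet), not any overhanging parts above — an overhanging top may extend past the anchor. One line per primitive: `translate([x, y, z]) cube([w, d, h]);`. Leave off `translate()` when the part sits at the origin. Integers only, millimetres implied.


translate([329, 249, 0]) cube([29, 269, 750]);
translate([1363, 249, 0]) cube([29, 269, 750]);
translate([358, 249, 0]) cube([1005, 269, 28]);
translate([358, 249, 287]) cube([1005, 269, 28]);
translate([358, 249, 574]) cube([1005, 269, 28]);
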